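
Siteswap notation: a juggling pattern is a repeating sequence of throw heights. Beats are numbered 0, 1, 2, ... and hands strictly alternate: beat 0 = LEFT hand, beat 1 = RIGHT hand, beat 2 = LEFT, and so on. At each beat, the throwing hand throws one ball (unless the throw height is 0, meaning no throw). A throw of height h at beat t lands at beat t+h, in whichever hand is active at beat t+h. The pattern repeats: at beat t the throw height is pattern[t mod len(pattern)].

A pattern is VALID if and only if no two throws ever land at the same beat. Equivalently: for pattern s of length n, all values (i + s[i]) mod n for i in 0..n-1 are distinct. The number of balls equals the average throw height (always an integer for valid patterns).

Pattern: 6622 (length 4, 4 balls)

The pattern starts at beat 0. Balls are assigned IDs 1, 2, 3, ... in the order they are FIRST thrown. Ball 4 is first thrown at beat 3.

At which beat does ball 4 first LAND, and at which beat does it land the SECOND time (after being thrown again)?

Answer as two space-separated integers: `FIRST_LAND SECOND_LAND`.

Answer: 5 11

Derivation:
Beat 0 (L): throw ball1 h=6 -> lands@6:L; in-air after throw: [b1@6:L]
Beat 1 (R): throw ball2 h=6 -> lands@7:R; in-air after throw: [b1@6:L b2@7:R]
Beat 2 (L): throw ball3 h=2 -> lands@4:L; in-air after throw: [b3@4:L b1@6:L b2@7:R]
Beat 3 (R): throw ball4 h=2 -> lands@5:R; in-air after throw: [b3@4:L b4@5:R b1@6:L b2@7:R]
Beat 4 (L): throw ball3 h=6 -> lands@10:L; in-air after throw: [b4@5:R b1@6:L b2@7:R b3@10:L]
Beat 5 (R): throw ball4 h=6 -> lands@11:R; in-air after throw: [b1@6:L b2@7:R b3@10:L b4@11:R]
Beat 6 (L): throw ball1 h=2 -> lands@8:L; in-air after throw: [b2@7:R b1@8:L b3@10:L b4@11:R]
Beat 7 (R): throw ball2 h=2 -> lands@9:R; in-air after throw: [b1@8:L b2@9:R b3@10:L b4@11:R]
Beat 8 (L): throw ball1 h=6 -> lands@14:L; in-air after throw: [b2@9:R b3@10:L b4@11:R b1@14:L]
Beat 9 (R): throw ball2 h=6 -> lands@15:R; in-air after throw: [b3@10:L b4@11:R b1@14:L b2@15:R]
Beat 10 (L): throw ball3 h=2 -> lands@12:L; in-air after throw: [b4@11:R b3@12:L b1@14:L b2@15:R]
Beat 11 (R): throw ball4 h=2 -> lands@13:R; in-air after throw: [b3@12:L b4@13:R b1@14:L b2@15:R]
Ball 4: thrown@3 h=2 -> first land @5; rethrown@5 h=6 -> second land @11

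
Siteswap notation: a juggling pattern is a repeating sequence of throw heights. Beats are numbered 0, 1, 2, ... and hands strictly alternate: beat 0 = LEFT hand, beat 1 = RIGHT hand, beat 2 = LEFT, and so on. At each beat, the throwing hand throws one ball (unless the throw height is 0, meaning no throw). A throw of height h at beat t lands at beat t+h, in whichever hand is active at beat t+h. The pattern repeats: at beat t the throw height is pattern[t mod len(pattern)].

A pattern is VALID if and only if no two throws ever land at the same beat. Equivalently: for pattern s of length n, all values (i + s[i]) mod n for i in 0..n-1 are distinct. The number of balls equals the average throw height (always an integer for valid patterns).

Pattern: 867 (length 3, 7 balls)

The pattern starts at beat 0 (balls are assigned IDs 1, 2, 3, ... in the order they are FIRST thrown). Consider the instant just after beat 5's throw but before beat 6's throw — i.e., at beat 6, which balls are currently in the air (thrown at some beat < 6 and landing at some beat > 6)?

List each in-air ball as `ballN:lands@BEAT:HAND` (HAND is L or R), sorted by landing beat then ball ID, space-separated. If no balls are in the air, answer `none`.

Answer: ball2:lands@7:R ball1:lands@8:L ball3:lands@9:R ball5:lands@10:L ball4:lands@11:R ball6:lands@12:L

Derivation:
Beat 0 (L): throw ball1 h=8 -> lands@8:L; in-air after throw: [b1@8:L]
Beat 1 (R): throw ball2 h=6 -> lands@7:R; in-air after throw: [b2@7:R b1@8:L]
Beat 2 (L): throw ball3 h=7 -> lands@9:R; in-air after throw: [b2@7:R b1@8:L b3@9:R]
Beat 3 (R): throw ball4 h=8 -> lands@11:R; in-air after throw: [b2@7:R b1@8:L b3@9:R b4@11:R]
Beat 4 (L): throw ball5 h=6 -> lands@10:L; in-air after throw: [b2@7:R b1@8:L b3@9:R b5@10:L b4@11:R]
Beat 5 (R): throw ball6 h=7 -> lands@12:L; in-air after throw: [b2@7:R b1@8:L b3@9:R b5@10:L b4@11:R b6@12:L]
Beat 6 (L): throw ball7 h=8 -> lands@14:L; in-air after throw: [b2@7:R b1@8:L b3@9:R b5@10:L b4@11:R b6@12:L b7@14:L]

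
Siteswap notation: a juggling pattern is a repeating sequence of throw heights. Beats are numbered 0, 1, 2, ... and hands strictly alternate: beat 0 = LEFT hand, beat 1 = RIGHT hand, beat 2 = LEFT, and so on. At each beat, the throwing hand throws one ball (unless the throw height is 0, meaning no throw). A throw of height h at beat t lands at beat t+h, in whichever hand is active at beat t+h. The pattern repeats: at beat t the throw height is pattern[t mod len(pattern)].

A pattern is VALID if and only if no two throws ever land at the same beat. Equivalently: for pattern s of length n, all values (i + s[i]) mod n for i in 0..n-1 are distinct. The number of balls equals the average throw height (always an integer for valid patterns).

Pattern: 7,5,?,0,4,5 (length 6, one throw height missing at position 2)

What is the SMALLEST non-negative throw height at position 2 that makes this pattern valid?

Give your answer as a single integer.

Answer: 3

Derivation:
i=0: (0 + 7) mod 6 = 1
i=1: (1 + 5) mod 6 = 0
i=2: s[i]=? (unknown)
i=3: (3 + 0) mod 6 = 3
i=4: (4 + 4) mod 6 = 2
i=5: (5 + 5) mod 6 = 4
Known residues: [0, 1, 2, 3, 4]; need a permutation of 0..5, so missing residue r = 5
Need (2 + s) mod 6 = 5; smallest s = (5 - 2) mod 6 = 3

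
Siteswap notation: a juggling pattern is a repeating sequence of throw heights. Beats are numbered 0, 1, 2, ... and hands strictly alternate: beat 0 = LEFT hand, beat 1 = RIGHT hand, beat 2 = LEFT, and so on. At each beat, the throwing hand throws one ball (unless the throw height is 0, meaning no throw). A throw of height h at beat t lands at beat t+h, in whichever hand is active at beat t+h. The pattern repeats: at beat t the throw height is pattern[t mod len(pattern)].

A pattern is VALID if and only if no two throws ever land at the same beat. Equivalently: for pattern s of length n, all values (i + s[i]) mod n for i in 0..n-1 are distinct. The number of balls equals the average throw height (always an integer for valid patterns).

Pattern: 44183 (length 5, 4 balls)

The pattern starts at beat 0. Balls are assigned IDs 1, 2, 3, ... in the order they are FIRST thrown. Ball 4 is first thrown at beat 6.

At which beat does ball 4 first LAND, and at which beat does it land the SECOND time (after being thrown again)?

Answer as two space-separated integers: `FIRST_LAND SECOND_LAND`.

Beat 0 (L): throw ball1 h=4 -> lands@4:L; in-air after throw: [b1@4:L]
Beat 1 (R): throw ball2 h=4 -> lands@5:R; in-air after throw: [b1@4:L b2@5:R]
Beat 2 (L): throw ball3 h=1 -> lands@3:R; in-air after throw: [b3@3:R b1@4:L b2@5:R]
Beat 3 (R): throw ball3 h=8 -> lands@11:R; in-air after throw: [b1@4:L b2@5:R b3@11:R]
Beat 4 (L): throw ball1 h=3 -> lands@7:R; in-air after throw: [b2@5:R b1@7:R b3@11:R]
Beat 5 (R): throw ball2 h=4 -> lands@9:R; in-air after throw: [b1@7:R b2@9:R b3@11:R]
Beat 6 (L): throw ball4 h=4 -> lands@10:L; in-air after throw: [b1@7:R b2@9:R b4@10:L b3@11:R]
Beat 7 (R): throw ball1 h=1 -> lands@8:L; in-air after throw: [b1@8:L b2@9:R b4@10:L b3@11:R]
Beat 8 (L): throw ball1 h=8 -> lands@16:L; in-air after throw: [b2@9:R b4@10:L b3@11:R b1@16:L]
Beat 9 (R): throw ball2 h=3 -> lands@12:L; in-air after throw: [b4@10:L b3@11:R b2@12:L b1@16:L]
Beat 10 (L): throw ball4 h=4 -> lands@14:L; in-air after throw: [b3@11:R b2@12:L b4@14:L b1@16:L]
Beat 11 (R): throw ball3 h=4 -> lands@15:R; in-air after throw: [b2@12:L b4@14:L b3@15:R b1@16:L]
Beat 12 (L): throw ball2 h=1 -> lands@13:R; in-air after throw: [b2@13:R b4@14:L b3@15:R b1@16:L]
Beat 13 (R): throw ball2 h=8 -> lands@21:R; in-air after throw: [b4@14:L b3@15:R b1@16:L b2@21:R]
Ball 4: thrown@6 h=4 -> first land @10; rethrown@10 h=4 -> second land @14

Answer: 10 14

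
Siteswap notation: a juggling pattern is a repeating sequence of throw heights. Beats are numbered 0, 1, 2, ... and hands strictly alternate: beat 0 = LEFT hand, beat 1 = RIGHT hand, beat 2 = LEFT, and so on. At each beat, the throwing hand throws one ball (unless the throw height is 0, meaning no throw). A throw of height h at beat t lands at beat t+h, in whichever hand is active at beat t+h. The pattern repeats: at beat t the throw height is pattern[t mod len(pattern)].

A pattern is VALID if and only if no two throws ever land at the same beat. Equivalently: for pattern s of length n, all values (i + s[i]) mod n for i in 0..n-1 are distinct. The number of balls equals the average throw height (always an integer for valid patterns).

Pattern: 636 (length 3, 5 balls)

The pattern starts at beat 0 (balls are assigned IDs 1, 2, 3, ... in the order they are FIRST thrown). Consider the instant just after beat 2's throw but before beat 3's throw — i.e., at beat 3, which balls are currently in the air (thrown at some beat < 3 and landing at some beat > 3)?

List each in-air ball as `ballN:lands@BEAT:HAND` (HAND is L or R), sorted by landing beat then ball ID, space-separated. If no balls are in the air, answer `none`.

Beat 0 (L): throw ball1 h=6 -> lands@6:L; in-air after throw: [b1@6:L]
Beat 1 (R): throw ball2 h=3 -> lands@4:L; in-air after throw: [b2@4:L b1@6:L]
Beat 2 (L): throw ball3 h=6 -> lands@8:L; in-air after throw: [b2@4:L b1@6:L b3@8:L]
Beat 3 (R): throw ball4 h=6 -> lands@9:R; in-air after throw: [b2@4:L b1@6:L b3@8:L b4@9:R]

Answer: ball2:lands@4:L ball1:lands@6:L ball3:lands@8:L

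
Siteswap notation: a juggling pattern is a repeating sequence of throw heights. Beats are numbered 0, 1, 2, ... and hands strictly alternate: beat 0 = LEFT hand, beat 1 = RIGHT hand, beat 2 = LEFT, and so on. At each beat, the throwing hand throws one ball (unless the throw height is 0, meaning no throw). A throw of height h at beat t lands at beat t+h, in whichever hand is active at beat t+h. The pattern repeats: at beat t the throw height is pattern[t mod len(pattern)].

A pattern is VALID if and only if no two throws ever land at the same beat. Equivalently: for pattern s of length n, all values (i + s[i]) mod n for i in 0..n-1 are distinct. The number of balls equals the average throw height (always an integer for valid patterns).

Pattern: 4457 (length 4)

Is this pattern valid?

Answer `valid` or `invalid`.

i=0: (i + s[i]) mod n = (0 + 4) mod 4 = 0
i=1: (i + s[i]) mod n = (1 + 4) mod 4 = 1
i=2: (i + s[i]) mod n = (2 + 5) mod 4 = 3
i=3: (i + s[i]) mod n = (3 + 7) mod 4 = 2
Residues: [0, 1, 3, 2], distinct: True

Answer: valid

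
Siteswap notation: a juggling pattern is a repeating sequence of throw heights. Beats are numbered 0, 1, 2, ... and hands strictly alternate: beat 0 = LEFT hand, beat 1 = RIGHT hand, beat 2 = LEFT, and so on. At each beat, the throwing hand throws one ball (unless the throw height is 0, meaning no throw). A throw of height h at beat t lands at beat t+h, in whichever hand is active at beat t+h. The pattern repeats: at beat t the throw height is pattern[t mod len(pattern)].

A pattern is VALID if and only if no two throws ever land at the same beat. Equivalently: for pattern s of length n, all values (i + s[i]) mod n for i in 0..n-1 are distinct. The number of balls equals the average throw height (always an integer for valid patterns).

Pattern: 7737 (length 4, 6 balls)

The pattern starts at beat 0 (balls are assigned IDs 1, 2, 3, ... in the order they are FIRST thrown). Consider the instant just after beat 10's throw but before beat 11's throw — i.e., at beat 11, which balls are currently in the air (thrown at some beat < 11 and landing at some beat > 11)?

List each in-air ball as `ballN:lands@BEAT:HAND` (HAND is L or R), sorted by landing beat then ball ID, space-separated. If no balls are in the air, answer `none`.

Beat 0 (L): throw ball1 h=7 -> lands@7:R; in-air after throw: [b1@7:R]
Beat 1 (R): throw ball2 h=7 -> lands@8:L; in-air after throw: [b1@7:R b2@8:L]
Beat 2 (L): throw ball3 h=3 -> lands@5:R; in-air after throw: [b3@5:R b1@7:R b2@8:L]
Beat 3 (R): throw ball4 h=7 -> lands@10:L; in-air after throw: [b3@5:R b1@7:R b2@8:L b4@10:L]
Beat 4 (L): throw ball5 h=7 -> lands@11:R; in-air after throw: [b3@5:R b1@7:R b2@8:L b4@10:L b5@11:R]
Beat 5 (R): throw ball3 h=7 -> lands@12:L; in-air after throw: [b1@7:R b2@8:L b4@10:L b5@11:R b3@12:L]
Beat 6 (L): throw ball6 h=3 -> lands@9:R; in-air after throw: [b1@7:R b2@8:L b6@9:R b4@10:L b5@11:R b3@12:L]
Beat 7 (R): throw ball1 h=7 -> lands@14:L; in-air after throw: [b2@8:L b6@9:R b4@10:L b5@11:R b3@12:L b1@14:L]
Beat 8 (L): throw ball2 h=7 -> lands@15:R; in-air after throw: [b6@9:R b4@10:L b5@11:R b3@12:L b1@14:L b2@15:R]
Beat 9 (R): throw ball6 h=7 -> lands@16:L; in-air after throw: [b4@10:L b5@11:R b3@12:L b1@14:L b2@15:R b6@16:L]
Beat 10 (L): throw ball4 h=3 -> lands@13:R; in-air after throw: [b5@11:R b3@12:L b4@13:R b1@14:L b2@15:R b6@16:L]
Beat 11 (R): throw ball5 h=7 -> lands@18:L; in-air after throw: [b3@12:L b4@13:R b1@14:L b2@15:R b6@16:L b5@18:L]

Answer: ball3:lands@12:L ball4:lands@13:R ball1:lands@14:L ball2:lands@15:R ball6:lands@16:L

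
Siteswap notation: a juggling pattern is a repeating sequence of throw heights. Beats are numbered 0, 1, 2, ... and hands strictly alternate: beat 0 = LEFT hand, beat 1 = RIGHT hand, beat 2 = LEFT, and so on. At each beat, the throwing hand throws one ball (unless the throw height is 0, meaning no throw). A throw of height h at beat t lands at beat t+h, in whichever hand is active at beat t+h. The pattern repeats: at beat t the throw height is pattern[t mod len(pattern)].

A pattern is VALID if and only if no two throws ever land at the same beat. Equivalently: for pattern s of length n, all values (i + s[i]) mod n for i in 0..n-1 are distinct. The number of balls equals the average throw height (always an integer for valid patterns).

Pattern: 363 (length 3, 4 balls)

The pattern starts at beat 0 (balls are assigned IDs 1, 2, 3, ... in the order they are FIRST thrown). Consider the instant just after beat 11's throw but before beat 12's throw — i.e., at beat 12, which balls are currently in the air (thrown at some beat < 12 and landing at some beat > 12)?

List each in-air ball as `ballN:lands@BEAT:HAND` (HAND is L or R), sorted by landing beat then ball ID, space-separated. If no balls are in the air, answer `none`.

Answer: ball2:lands@13:R ball3:lands@14:L ball4:lands@16:L

Derivation:
Beat 0 (L): throw ball1 h=3 -> lands@3:R; in-air after throw: [b1@3:R]
Beat 1 (R): throw ball2 h=6 -> lands@7:R; in-air after throw: [b1@3:R b2@7:R]
Beat 2 (L): throw ball3 h=3 -> lands@5:R; in-air after throw: [b1@3:R b3@5:R b2@7:R]
Beat 3 (R): throw ball1 h=3 -> lands@6:L; in-air after throw: [b3@5:R b1@6:L b2@7:R]
Beat 4 (L): throw ball4 h=6 -> lands@10:L; in-air after throw: [b3@5:R b1@6:L b2@7:R b4@10:L]
Beat 5 (R): throw ball3 h=3 -> lands@8:L; in-air after throw: [b1@6:L b2@7:R b3@8:L b4@10:L]
Beat 6 (L): throw ball1 h=3 -> lands@9:R; in-air after throw: [b2@7:R b3@8:L b1@9:R b4@10:L]
Beat 7 (R): throw ball2 h=6 -> lands@13:R; in-air after throw: [b3@8:L b1@9:R b4@10:L b2@13:R]
Beat 8 (L): throw ball3 h=3 -> lands@11:R; in-air after throw: [b1@9:R b4@10:L b3@11:R b2@13:R]
Beat 9 (R): throw ball1 h=3 -> lands@12:L; in-air after throw: [b4@10:L b3@11:R b1@12:L b2@13:R]
Beat 10 (L): throw ball4 h=6 -> lands@16:L; in-air after throw: [b3@11:R b1@12:L b2@13:R b4@16:L]
Beat 11 (R): throw ball3 h=3 -> lands@14:L; in-air after throw: [b1@12:L b2@13:R b3@14:L b4@16:L]
Beat 12 (L): throw ball1 h=3 -> lands@15:R; in-air after throw: [b2@13:R b3@14:L b1@15:R b4@16:L]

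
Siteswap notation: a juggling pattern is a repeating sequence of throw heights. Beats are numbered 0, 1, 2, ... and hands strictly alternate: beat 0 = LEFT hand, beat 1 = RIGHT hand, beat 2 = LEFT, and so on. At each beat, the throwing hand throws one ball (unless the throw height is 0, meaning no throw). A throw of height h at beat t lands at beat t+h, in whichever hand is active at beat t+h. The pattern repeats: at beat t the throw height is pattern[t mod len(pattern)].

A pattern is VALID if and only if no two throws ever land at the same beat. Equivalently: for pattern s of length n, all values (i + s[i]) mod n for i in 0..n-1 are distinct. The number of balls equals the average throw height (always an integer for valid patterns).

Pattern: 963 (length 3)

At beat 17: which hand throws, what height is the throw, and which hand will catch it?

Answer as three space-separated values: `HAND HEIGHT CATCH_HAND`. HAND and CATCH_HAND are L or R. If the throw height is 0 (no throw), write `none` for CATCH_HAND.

Beat 17: 17 mod 2 = 1, so hand = R
Throw height = pattern[17 mod 3] = pattern[2] = 3
Lands at beat 17+3=20, 20 mod 2 = 0, so catch hand = L

Answer: R 3 L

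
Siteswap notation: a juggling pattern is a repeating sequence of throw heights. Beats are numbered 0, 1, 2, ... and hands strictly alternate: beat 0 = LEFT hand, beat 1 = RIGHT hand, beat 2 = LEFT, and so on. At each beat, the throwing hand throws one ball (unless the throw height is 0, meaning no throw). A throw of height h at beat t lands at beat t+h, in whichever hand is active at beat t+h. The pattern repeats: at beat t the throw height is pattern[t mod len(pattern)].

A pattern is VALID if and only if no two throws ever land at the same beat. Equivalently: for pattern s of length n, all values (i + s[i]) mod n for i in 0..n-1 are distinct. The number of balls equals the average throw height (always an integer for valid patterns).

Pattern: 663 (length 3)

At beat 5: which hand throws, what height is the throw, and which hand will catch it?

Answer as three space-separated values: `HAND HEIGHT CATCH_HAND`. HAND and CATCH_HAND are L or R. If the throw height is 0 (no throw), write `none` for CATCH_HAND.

Answer: R 3 L

Derivation:
Beat 5: 5 mod 2 = 1, so hand = R
Throw height = pattern[5 mod 3] = pattern[2] = 3
Lands at beat 5+3=8, 8 mod 2 = 0, so catch hand = L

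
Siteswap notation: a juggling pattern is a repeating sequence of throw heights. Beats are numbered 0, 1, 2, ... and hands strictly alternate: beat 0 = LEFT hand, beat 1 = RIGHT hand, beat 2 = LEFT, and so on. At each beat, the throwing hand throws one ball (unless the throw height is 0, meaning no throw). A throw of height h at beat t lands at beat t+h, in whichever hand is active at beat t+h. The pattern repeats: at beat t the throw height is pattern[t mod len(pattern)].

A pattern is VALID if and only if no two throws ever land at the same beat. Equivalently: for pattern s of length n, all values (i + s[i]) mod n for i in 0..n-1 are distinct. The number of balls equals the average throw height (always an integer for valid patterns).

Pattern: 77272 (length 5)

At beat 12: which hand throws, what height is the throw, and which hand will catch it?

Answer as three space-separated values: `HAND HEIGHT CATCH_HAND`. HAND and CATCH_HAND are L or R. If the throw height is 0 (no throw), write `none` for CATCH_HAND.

Beat 12: 12 mod 2 = 0, so hand = L
Throw height = pattern[12 mod 5] = pattern[2] = 2
Lands at beat 12+2=14, 14 mod 2 = 0, so catch hand = L

Answer: L 2 L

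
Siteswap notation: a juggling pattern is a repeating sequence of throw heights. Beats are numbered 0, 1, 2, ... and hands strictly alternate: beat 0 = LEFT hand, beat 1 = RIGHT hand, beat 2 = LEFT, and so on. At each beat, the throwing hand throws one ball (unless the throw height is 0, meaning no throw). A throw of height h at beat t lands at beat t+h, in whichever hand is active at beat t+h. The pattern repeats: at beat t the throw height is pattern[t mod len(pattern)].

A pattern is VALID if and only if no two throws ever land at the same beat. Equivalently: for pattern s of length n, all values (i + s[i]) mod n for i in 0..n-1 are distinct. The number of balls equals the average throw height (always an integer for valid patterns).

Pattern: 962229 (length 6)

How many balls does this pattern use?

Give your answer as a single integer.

Pattern = [9, 6, 2, 2, 2, 9], length n = 6
  position 0: throw height = 9, running sum = 9
  position 1: throw height = 6, running sum = 15
  position 2: throw height = 2, running sum = 17
  position 3: throw height = 2, running sum = 19
  position 4: throw height = 2, running sum = 21
  position 5: throw height = 9, running sum = 30
Total sum = 30; balls = sum / n = 30 / 6 = 5

Answer: 5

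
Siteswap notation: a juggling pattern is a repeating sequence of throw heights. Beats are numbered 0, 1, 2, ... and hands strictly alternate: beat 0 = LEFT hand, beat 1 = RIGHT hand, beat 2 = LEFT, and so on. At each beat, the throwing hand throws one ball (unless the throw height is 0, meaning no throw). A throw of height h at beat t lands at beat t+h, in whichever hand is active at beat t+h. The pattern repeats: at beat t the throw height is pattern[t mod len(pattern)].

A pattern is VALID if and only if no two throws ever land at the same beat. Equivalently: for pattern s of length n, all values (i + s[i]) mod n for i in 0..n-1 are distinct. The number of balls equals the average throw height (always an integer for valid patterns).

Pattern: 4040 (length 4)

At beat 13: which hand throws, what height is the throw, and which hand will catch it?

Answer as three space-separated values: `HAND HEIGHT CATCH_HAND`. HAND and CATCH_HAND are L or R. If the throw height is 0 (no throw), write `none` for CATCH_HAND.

Answer: R 0 none

Derivation:
Beat 13: 13 mod 2 = 1, so hand = R
Throw height = pattern[13 mod 4] = pattern[1] = 0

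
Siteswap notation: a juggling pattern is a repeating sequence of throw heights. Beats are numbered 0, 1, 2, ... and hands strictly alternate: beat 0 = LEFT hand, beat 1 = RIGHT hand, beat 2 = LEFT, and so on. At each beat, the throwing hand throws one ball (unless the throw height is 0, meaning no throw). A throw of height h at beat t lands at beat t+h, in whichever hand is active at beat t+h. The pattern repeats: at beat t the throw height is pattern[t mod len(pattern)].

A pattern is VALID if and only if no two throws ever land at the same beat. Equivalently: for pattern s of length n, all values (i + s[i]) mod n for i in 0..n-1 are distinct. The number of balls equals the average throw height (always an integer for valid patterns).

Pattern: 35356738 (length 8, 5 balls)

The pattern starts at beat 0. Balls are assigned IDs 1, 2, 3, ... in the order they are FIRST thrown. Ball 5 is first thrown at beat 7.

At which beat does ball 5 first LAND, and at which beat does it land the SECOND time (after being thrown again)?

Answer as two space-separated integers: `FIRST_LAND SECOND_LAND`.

Beat 0 (L): throw ball1 h=3 -> lands@3:R; in-air after throw: [b1@3:R]
Beat 1 (R): throw ball2 h=5 -> lands@6:L; in-air after throw: [b1@3:R b2@6:L]
Beat 2 (L): throw ball3 h=3 -> lands@5:R; in-air after throw: [b1@3:R b3@5:R b2@6:L]
Beat 3 (R): throw ball1 h=5 -> lands@8:L; in-air after throw: [b3@5:R b2@6:L b1@8:L]
Beat 4 (L): throw ball4 h=6 -> lands@10:L; in-air after throw: [b3@5:R b2@6:L b1@8:L b4@10:L]
Beat 5 (R): throw ball3 h=7 -> lands@12:L; in-air after throw: [b2@6:L b1@8:L b4@10:L b3@12:L]
Beat 6 (L): throw ball2 h=3 -> lands@9:R; in-air after throw: [b1@8:L b2@9:R b4@10:L b3@12:L]
Beat 7 (R): throw ball5 h=8 -> lands@15:R; in-air after throw: [b1@8:L b2@9:R b4@10:L b3@12:L b5@15:R]
Beat 8 (L): throw ball1 h=3 -> lands@11:R; in-air after throw: [b2@9:R b4@10:L b1@11:R b3@12:L b5@15:R]
Beat 9 (R): throw ball2 h=5 -> lands@14:L; in-air after throw: [b4@10:L b1@11:R b3@12:L b2@14:L b5@15:R]
Beat 10 (L): throw ball4 h=3 -> lands@13:R; in-air after throw: [b1@11:R b3@12:L b4@13:R b2@14:L b5@15:R]
Beat 11 (R): throw ball1 h=5 -> lands@16:L; in-air after throw: [b3@12:L b4@13:R b2@14:L b5@15:R b1@16:L]
Beat 12 (L): throw ball3 h=6 -> lands@18:L; in-air after throw: [b4@13:R b2@14:L b5@15:R b1@16:L b3@18:L]
Beat 13 (R): throw ball4 h=7 -> lands@20:L; in-air after throw: [b2@14:L b5@15:R b1@16:L b3@18:L b4@20:L]
Beat 14 (L): throw ball2 h=3 -> lands@17:R; in-air after throw: [b5@15:R b1@16:L b2@17:R b3@18:L b4@20:L]
Beat 15 (R): throw ball5 h=8 -> lands@23:R; in-air after throw: [b1@16:L b2@17:R b3@18:L b4@20:L b5@23:R]
Beat 16 (L): throw ball1 h=3 -> lands@19:R; in-air after throw: [b2@17:R b3@18:L b1@19:R b4@20:L b5@23:R]
Beat 17 (R): throw ball2 h=5 -> lands@22:L; in-air after throw: [b3@18:L b1@19:R b4@20:L b2@22:L b5@23:R]
Beat 18 (L): throw ball3 h=3 -> lands@21:R; in-air after throw: [b1@19:R b4@20:L b3@21:R b2@22:L b5@23:R]
Beat 19 (R): throw ball1 h=5 -> lands@24:L; in-air after throw: [b4@20:L b3@21:R b2@22:L b5@23:R b1@24:L]
Beat 20 (L): throw ball4 h=6 -> lands@26:L; in-air after throw: [b3@21:R b2@22:L b5@23:R b1@24:L b4@26:L]
Beat 21 (R): throw ball3 h=7 -> lands@28:L; in-air after throw: [b2@22:L b5@23:R b1@24:L b4@26:L b3@28:L]
Beat 22 (L): throw ball2 h=3 -> lands@25:R; in-air after throw: [b5@23:R b1@24:L b2@25:R b4@26:L b3@28:L]
Beat 23 (R): throw ball5 h=8 -> lands@31:R; in-air after throw: [b1@24:L b2@25:R b4@26:L b3@28:L b5@31:R]
Ball 5: thrown@7 h=8 -> first land @15; rethrown@15 h=8 -> second land @23

Answer: 15 23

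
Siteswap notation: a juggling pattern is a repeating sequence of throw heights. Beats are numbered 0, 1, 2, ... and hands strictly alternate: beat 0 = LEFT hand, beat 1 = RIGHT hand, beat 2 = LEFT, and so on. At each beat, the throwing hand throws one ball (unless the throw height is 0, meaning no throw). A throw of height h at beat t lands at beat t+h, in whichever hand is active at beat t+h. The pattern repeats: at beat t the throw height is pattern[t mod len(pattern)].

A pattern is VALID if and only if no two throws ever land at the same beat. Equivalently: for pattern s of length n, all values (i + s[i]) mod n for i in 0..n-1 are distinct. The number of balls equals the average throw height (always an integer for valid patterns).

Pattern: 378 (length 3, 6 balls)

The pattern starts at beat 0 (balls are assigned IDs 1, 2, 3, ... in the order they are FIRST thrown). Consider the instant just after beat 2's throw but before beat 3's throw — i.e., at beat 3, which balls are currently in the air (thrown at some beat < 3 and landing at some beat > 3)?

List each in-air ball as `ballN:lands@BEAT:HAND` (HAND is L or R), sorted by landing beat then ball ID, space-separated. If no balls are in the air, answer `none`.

Beat 0 (L): throw ball1 h=3 -> lands@3:R; in-air after throw: [b1@3:R]
Beat 1 (R): throw ball2 h=7 -> lands@8:L; in-air after throw: [b1@3:R b2@8:L]
Beat 2 (L): throw ball3 h=8 -> lands@10:L; in-air after throw: [b1@3:R b2@8:L b3@10:L]
Beat 3 (R): throw ball1 h=3 -> lands@6:L; in-air after throw: [b1@6:L b2@8:L b3@10:L]

Answer: ball2:lands@8:L ball3:lands@10:L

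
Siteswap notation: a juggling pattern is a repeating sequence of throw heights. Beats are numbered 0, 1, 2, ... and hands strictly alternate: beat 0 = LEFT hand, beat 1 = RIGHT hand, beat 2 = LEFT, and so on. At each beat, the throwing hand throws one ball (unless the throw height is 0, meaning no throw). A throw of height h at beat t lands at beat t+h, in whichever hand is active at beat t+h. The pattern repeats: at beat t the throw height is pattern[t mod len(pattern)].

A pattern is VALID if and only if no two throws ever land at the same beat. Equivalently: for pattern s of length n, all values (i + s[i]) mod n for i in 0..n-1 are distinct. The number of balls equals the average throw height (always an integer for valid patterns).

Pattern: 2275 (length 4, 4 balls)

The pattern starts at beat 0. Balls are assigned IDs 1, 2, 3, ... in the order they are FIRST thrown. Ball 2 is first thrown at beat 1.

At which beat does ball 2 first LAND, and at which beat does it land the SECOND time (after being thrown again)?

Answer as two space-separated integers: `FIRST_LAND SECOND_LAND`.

Beat 0 (L): throw ball1 h=2 -> lands@2:L; in-air after throw: [b1@2:L]
Beat 1 (R): throw ball2 h=2 -> lands@3:R; in-air after throw: [b1@2:L b2@3:R]
Beat 2 (L): throw ball1 h=7 -> lands@9:R; in-air after throw: [b2@3:R b1@9:R]
Beat 3 (R): throw ball2 h=5 -> lands@8:L; in-air after throw: [b2@8:L b1@9:R]
Beat 4 (L): throw ball3 h=2 -> lands@6:L; in-air after throw: [b3@6:L b2@8:L b1@9:R]
Beat 5 (R): throw ball4 h=2 -> lands@7:R; in-air after throw: [b3@6:L b4@7:R b2@8:L b1@9:R]
Beat 6 (L): throw ball3 h=7 -> lands@13:R; in-air after throw: [b4@7:R b2@8:L b1@9:R b3@13:R]
Beat 7 (R): throw ball4 h=5 -> lands@12:L; in-air after throw: [b2@8:L b1@9:R b4@12:L b3@13:R]
Beat 8 (L): throw ball2 h=2 -> lands@10:L; in-air after throw: [b1@9:R b2@10:L b4@12:L b3@13:R]
Ball 2: thrown@1 h=2 -> first land @3; rethrown@3 h=5 -> second land @8

Answer: 3 8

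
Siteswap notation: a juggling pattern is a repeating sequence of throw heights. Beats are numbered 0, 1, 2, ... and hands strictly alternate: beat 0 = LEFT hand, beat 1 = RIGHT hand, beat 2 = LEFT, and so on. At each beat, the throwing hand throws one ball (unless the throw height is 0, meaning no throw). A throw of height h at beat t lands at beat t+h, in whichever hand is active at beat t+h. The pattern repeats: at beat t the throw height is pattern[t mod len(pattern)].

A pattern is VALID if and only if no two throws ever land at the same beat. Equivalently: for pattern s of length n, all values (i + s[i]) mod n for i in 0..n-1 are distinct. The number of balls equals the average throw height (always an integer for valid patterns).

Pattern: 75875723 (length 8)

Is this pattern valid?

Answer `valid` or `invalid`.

i=0: (i + s[i]) mod n = (0 + 7) mod 8 = 7
i=1: (i + s[i]) mod n = (1 + 5) mod 8 = 6
i=2: (i + s[i]) mod n = (2 + 8) mod 8 = 2
i=3: (i + s[i]) mod n = (3 + 7) mod 8 = 2
i=4: (i + s[i]) mod n = (4 + 5) mod 8 = 1
i=5: (i + s[i]) mod n = (5 + 7) mod 8 = 4
i=6: (i + s[i]) mod n = (6 + 2) mod 8 = 0
i=7: (i + s[i]) mod n = (7 + 3) mod 8 = 2
Residues: [7, 6, 2, 2, 1, 4, 0, 2], distinct: False

Answer: invalid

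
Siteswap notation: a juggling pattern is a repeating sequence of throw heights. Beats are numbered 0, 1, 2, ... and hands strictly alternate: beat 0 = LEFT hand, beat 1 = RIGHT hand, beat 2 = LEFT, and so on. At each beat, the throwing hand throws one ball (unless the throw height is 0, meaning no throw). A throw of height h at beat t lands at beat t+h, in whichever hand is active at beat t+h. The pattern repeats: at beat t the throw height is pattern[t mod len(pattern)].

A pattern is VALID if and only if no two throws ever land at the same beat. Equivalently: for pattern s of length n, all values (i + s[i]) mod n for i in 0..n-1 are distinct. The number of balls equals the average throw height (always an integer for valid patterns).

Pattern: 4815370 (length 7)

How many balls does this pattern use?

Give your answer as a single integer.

Pattern = [4, 8, 1, 5, 3, 7, 0], length n = 7
  position 0: throw height = 4, running sum = 4
  position 1: throw height = 8, running sum = 12
  position 2: throw height = 1, running sum = 13
  position 3: throw height = 5, running sum = 18
  position 4: throw height = 3, running sum = 21
  position 5: throw height = 7, running sum = 28
  position 6: throw height = 0, running sum = 28
Total sum = 28; balls = sum / n = 28 / 7 = 4

Answer: 4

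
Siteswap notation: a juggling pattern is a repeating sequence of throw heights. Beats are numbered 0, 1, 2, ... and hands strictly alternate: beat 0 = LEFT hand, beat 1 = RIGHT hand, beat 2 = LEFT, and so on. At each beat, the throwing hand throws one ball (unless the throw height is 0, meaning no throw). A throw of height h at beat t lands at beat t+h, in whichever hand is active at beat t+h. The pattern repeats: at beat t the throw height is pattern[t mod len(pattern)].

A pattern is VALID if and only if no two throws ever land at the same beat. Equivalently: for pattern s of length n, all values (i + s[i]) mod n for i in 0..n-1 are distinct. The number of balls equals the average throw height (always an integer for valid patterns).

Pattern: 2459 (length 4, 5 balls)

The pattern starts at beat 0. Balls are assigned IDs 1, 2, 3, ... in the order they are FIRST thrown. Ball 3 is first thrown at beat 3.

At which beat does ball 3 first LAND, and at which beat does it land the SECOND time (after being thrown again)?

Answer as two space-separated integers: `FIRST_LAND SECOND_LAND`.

Beat 0 (L): throw ball1 h=2 -> lands@2:L; in-air after throw: [b1@2:L]
Beat 1 (R): throw ball2 h=4 -> lands@5:R; in-air after throw: [b1@2:L b2@5:R]
Beat 2 (L): throw ball1 h=5 -> lands@7:R; in-air after throw: [b2@5:R b1@7:R]
Beat 3 (R): throw ball3 h=9 -> lands@12:L; in-air after throw: [b2@5:R b1@7:R b3@12:L]
Beat 4 (L): throw ball4 h=2 -> lands@6:L; in-air after throw: [b2@5:R b4@6:L b1@7:R b3@12:L]
Beat 5 (R): throw ball2 h=4 -> lands@9:R; in-air after throw: [b4@6:L b1@7:R b2@9:R b3@12:L]
Beat 6 (L): throw ball4 h=5 -> lands@11:R; in-air after throw: [b1@7:R b2@9:R b4@11:R b3@12:L]
Beat 7 (R): throw ball1 h=9 -> lands@16:L; in-air after throw: [b2@9:R b4@11:R b3@12:L b1@16:L]
Beat 8 (L): throw ball5 h=2 -> lands@10:L; in-air after throw: [b2@9:R b5@10:L b4@11:R b3@12:L b1@16:L]
Beat 9 (R): throw ball2 h=4 -> lands@13:R; in-air after throw: [b5@10:L b4@11:R b3@12:L b2@13:R b1@16:L]
Beat 10 (L): throw ball5 h=5 -> lands@15:R; in-air after throw: [b4@11:R b3@12:L b2@13:R b5@15:R b1@16:L]
Beat 11 (R): throw ball4 h=9 -> lands@20:L; in-air after throw: [b3@12:L b2@13:R b5@15:R b1@16:L b4@20:L]
Beat 12 (L): throw ball3 h=2 -> lands@14:L; in-air after throw: [b2@13:R b3@14:L b5@15:R b1@16:L b4@20:L]
Beat 13 (R): throw ball2 h=4 -> lands@17:R; in-air after throw: [b3@14:L b5@15:R b1@16:L b2@17:R b4@20:L]
Beat 14 (L): throw ball3 h=5 -> lands@19:R; in-air after throw: [b5@15:R b1@16:L b2@17:R b3@19:R b4@20:L]
Ball 3: thrown@3 h=9 -> first land @12; rethrown@12 h=2 -> second land @14

Answer: 12 14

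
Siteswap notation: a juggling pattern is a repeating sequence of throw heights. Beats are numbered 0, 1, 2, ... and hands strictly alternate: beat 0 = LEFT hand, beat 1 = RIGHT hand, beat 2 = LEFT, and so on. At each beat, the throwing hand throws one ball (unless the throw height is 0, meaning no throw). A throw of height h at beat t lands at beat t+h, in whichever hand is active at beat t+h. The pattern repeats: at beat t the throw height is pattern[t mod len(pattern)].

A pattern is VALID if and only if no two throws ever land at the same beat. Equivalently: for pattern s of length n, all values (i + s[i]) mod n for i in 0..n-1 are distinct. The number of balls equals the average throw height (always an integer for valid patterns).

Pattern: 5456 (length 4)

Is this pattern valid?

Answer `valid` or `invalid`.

Answer: invalid

Derivation:
i=0: (i + s[i]) mod n = (0 + 5) mod 4 = 1
i=1: (i + s[i]) mod n = (1 + 4) mod 4 = 1
i=2: (i + s[i]) mod n = (2 + 5) mod 4 = 3
i=3: (i + s[i]) mod n = (3 + 6) mod 4 = 1
Residues: [1, 1, 3, 1], distinct: False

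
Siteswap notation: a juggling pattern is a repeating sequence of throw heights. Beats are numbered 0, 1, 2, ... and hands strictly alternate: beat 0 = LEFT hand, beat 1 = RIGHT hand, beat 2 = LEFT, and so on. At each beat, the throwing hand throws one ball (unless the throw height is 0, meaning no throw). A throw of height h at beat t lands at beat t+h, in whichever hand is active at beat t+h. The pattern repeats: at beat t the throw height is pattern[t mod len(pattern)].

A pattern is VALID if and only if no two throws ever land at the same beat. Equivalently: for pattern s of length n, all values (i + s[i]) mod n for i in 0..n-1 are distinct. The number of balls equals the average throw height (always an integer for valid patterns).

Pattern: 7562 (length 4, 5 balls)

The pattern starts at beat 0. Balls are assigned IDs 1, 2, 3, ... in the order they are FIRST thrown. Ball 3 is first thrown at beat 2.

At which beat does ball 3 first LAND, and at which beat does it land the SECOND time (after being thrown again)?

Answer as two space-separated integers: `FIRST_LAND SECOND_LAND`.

Answer: 8 15

Derivation:
Beat 0 (L): throw ball1 h=7 -> lands@7:R; in-air after throw: [b1@7:R]
Beat 1 (R): throw ball2 h=5 -> lands@6:L; in-air after throw: [b2@6:L b1@7:R]
Beat 2 (L): throw ball3 h=6 -> lands@8:L; in-air after throw: [b2@6:L b1@7:R b3@8:L]
Beat 3 (R): throw ball4 h=2 -> lands@5:R; in-air after throw: [b4@5:R b2@6:L b1@7:R b3@8:L]
Beat 4 (L): throw ball5 h=7 -> lands@11:R; in-air after throw: [b4@5:R b2@6:L b1@7:R b3@8:L b5@11:R]
Beat 5 (R): throw ball4 h=5 -> lands@10:L; in-air after throw: [b2@6:L b1@7:R b3@8:L b4@10:L b5@11:R]
Beat 6 (L): throw ball2 h=6 -> lands@12:L; in-air after throw: [b1@7:R b3@8:L b4@10:L b5@11:R b2@12:L]
Beat 7 (R): throw ball1 h=2 -> lands@9:R; in-air after throw: [b3@8:L b1@9:R b4@10:L b5@11:R b2@12:L]
Beat 8 (L): throw ball3 h=7 -> lands@15:R; in-air after throw: [b1@9:R b4@10:L b5@11:R b2@12:L b3@15:R]
Beat 9 (R): throw ball1 h=5 -> lands@14:L; in-air after throw: [b4@10:L b5@11:R b2@12:L b1@14:L b3@15:R]
Beat 10 (L): throw ball4 h=6 -> lands@16:L; in-air after throw: [b5@11:R b2@12:L b1@14:L b3@15:R b4@16:L]
Beat 11 (R): throw ball5 h=2 -> lands@13:R; in-air after throw: [b2@12:L b5@13:R b1@14:L b3@15:R b4@16:L]
Beat 12 (L): throw ball2 h=7 -> lands@19:R; in-air after throw: [b5@13:R b1@14:L b3@15:R b4@16:L b2@19:R]
Beat 13 (R): throw ball5 h=5 -> lands@18:L; in-air after throw: [b1@14:L b3@15:R b4@16:L b5@18:L b2@19:R]
Beat 14 (L): throw ball1 h=6 -> lands@20:L; in-air after throw: [b3@15:R b4@16:L b5@18:L b2@19:R b1@20:L]
Beat 15 (R): throw ball3 h=2 -> lands@17:R; in-air after throw: [b4@16:L b3@17:R b5@18:L b2@19:R b1@20:L]
Ball 3: thrown@2 h=6 -> first land @8; rethrown@8 h=7 -> second land @15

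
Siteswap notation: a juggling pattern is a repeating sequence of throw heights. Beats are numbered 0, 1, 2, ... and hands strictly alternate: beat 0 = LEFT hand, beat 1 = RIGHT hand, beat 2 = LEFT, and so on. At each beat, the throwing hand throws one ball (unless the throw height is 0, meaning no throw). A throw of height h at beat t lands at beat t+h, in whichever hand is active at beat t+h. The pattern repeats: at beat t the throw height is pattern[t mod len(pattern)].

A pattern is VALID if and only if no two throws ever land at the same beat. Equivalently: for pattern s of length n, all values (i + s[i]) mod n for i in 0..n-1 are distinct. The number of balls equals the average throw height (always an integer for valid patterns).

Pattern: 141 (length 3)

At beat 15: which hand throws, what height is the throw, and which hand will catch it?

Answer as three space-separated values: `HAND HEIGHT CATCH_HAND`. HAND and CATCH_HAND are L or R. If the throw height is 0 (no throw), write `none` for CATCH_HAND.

Answer: R 1 L

Derivation:
Beat 15: 15 mod 2 = 1, so hand = R
Throw height = pattern[15 mod 3] = pattern[0] = 1
Lands at beat 15+1=16, 16 mod 2 = 0, so catch hand = L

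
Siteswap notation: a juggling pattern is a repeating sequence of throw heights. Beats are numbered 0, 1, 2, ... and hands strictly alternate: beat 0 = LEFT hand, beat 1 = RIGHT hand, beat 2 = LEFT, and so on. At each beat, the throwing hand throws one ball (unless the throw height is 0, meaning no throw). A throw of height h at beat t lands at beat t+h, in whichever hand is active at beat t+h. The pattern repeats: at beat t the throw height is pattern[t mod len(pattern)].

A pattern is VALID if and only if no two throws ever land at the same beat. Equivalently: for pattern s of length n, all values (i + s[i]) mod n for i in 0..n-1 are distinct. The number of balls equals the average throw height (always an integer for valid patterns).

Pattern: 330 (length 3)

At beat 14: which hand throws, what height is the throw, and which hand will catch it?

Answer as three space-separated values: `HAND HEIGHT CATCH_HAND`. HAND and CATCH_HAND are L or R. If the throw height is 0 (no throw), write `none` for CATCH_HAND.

Beat 14: 14 mod 2 = 0, so hand = L
Throw height = pattern[14 mod 3] = pattern[2] = 0

Answer: L 0 none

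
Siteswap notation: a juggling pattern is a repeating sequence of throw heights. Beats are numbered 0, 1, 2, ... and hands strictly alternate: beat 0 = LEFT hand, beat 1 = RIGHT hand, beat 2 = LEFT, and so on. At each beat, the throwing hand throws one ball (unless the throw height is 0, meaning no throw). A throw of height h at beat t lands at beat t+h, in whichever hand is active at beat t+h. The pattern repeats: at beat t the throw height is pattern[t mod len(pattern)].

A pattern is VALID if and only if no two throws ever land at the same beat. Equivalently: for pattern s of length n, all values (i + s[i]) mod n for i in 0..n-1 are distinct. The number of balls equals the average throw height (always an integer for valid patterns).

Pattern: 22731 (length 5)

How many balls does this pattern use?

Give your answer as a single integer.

Answer: 3

Derivation:
Pattern = [2, 2, 7, 3, 1], length n = 5
  position 0: throw height = 2, running sum = 2
  position 1: throw height = 2, running sum = 4
  position 2: throw height = 7, running sum = 11
  position 3: throw height = 3, running sum = 14
  position 4: throw height = 1, running sum = 15
Total sum = 15; balls = sum / n = 15 / 5 = 3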